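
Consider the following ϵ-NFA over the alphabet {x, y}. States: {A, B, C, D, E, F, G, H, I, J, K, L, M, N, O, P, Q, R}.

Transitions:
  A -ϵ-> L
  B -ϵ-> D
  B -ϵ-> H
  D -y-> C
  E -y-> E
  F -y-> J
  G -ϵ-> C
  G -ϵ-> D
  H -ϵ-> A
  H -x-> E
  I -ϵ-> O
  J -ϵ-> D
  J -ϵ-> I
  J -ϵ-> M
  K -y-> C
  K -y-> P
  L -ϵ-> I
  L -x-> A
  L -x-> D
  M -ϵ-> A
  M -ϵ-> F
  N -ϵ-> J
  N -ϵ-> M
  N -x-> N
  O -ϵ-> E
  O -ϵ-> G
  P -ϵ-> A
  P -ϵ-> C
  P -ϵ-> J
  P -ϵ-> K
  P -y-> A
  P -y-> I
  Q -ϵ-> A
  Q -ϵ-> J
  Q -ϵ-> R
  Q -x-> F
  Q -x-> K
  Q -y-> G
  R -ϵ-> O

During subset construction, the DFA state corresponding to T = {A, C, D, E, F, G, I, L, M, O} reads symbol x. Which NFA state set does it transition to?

L on x → {A, D}.
No x-transition from A, C, D, E, F, G, I, M, O.
Union after reading x: {A, D}.
Now take the ϵ-closure:
From A via ϵ: add L.
From L via ϵ: add I.
From I via ϵ: add O.
From O via ϵ: add E, G.
From G via ϵ: add C.
No new states can be added; the closed set is {A, C, D, E, G, I, L, O}.

{A, C, D, E, G, I, L, O}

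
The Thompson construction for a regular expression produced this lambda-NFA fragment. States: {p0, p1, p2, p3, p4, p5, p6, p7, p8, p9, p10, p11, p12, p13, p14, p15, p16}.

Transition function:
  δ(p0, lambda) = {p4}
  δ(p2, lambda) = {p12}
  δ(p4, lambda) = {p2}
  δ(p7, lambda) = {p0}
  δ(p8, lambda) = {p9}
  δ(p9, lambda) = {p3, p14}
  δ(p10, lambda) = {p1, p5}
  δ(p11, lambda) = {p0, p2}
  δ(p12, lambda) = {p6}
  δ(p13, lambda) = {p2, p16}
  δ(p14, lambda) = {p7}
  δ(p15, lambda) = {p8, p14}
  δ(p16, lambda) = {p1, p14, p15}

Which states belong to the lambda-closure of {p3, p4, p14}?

{p0, p2, p3, p4, p6, p7, p12, p14}

Start with {p3, p4, p14}.
From p4 via lambda: add p2.
From p14 via lambda: add p7.
From p2 via lambda: add p12.
From p7 via lambda: add p0.
From p12 via lambda: add p6.
No new states can be added; the closed set is {p0, p2, p3, p4, p6, p7, p12, p14}.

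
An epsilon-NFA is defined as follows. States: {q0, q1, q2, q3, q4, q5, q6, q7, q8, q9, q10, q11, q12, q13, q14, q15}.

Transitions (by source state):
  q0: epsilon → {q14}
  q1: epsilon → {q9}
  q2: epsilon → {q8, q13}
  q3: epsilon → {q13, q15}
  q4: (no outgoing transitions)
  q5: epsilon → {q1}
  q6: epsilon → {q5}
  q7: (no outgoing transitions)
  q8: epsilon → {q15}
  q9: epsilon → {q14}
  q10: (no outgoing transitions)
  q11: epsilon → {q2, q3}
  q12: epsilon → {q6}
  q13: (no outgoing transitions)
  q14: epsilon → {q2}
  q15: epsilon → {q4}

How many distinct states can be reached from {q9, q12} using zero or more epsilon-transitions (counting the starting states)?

Start with {q9, q12}.
From q9 via epsilon: add q14.
From q12 via epsilon: add q6.
From q6 via epsilon: add q5.
From q14 via epsilon: add q2.
From q2 via epsilon: add q8, q13.
From q5 via epsilon: add q1.
From q8 via epsilon: add q15.
From q15 via epsilon: add q4.
epsilon-closure = {q1, q2, q4, q5, q6, q8, q9, q12, q13, q14, q15}, which has 11 states.

11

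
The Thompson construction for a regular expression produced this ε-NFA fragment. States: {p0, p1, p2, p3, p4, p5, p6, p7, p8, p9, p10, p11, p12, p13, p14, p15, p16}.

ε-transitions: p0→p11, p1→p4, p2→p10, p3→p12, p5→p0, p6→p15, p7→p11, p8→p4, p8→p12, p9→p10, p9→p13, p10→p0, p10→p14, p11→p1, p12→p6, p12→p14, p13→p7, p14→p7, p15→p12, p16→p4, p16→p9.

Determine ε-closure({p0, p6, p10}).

Start with {p0, p6, p10}.
From p0 via ε: add p11.
From p6 via ε: add p15.
From p10 via ε: add p14.
From p11 via ε: add p1.
From p14 via ε: add p7.
From p15 via ε: add p12.
From p1 via ε: add p4.
No new states can be added; the closed set is {p0, p1, p4, p6, p7, p10, p11, p12, p14, p15}.

{p0, p1, p4, p6, p7, p10, p11, p12, p14, p15}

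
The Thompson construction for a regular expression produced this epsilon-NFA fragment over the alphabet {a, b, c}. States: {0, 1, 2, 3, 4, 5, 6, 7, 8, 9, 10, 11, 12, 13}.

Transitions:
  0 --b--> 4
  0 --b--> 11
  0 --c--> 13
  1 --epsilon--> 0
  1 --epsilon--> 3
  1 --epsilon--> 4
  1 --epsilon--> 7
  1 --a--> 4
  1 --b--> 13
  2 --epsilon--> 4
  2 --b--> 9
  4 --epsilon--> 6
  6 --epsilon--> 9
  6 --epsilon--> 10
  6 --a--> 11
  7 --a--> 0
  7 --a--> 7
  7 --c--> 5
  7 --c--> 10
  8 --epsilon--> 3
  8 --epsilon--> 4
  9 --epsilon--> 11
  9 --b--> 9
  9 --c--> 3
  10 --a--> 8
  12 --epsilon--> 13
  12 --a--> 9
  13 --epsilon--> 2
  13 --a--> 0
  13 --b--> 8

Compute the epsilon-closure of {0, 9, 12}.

Start with {0, 9, 12}.
From 9 via epsilon: add 11.
From 12 via epsilon: add 13.
From 13 via epsilon: add 2.
From 2 via epsilon: add 4.
From 4 via epsilon: add 6.
From 6 via epsilon: add 10.
No new states can be added; the closed set is {0, 2, 4, 6, 9, 10, 11, 12, 13}.

{0, 2, 4, 6, 9, 10, 11, 12, 13}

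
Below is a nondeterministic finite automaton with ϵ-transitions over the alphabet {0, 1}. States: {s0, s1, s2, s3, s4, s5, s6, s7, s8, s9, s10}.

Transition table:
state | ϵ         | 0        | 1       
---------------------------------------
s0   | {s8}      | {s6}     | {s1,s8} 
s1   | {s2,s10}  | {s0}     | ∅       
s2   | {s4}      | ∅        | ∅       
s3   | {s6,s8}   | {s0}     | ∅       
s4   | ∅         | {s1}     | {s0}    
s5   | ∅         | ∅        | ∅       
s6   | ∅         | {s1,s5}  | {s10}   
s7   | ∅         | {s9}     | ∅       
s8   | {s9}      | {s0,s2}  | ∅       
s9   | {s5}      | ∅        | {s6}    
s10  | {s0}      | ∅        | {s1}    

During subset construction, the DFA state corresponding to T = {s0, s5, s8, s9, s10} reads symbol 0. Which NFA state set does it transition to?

s0 on 0 → {s6}.
s8 on 0 → {s0, s2}.
No 0-transition from s5, s9, s10.
Union after reading 0: {s0, s2, s6}.
Now take the ϵ-closure:
From s0 via ϵ: add s8.
From s2 via ϵ: add s4.
From s8 via ϵ: add s9.
From s9 via ϵ: add s5.
No new states can be added; the closed set is {s0, s2, s4, s5, s6, s8, s9}.

{s0, s2, s4, s5, s6, s8, s9}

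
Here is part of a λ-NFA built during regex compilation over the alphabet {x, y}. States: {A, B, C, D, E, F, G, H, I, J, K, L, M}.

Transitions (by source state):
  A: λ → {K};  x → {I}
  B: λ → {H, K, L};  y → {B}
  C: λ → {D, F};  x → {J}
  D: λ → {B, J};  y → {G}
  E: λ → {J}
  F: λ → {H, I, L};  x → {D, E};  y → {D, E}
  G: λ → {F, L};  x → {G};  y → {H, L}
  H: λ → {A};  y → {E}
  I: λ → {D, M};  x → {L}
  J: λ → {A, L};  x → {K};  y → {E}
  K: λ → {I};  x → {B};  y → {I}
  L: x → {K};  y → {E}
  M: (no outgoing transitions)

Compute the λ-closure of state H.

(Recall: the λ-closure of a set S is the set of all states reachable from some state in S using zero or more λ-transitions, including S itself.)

Start with {H}.
From H via λ: add A.
From A via λ: add K.
From K via λ: add I.
From I via λ: add D, M.
From D via λ: add B, J.
From B via λ: add L.
No new states can be added; the closed set is {A, B, D, H, I, J, K, L, M}.

{A, B, D, H, I, J, K, L, M}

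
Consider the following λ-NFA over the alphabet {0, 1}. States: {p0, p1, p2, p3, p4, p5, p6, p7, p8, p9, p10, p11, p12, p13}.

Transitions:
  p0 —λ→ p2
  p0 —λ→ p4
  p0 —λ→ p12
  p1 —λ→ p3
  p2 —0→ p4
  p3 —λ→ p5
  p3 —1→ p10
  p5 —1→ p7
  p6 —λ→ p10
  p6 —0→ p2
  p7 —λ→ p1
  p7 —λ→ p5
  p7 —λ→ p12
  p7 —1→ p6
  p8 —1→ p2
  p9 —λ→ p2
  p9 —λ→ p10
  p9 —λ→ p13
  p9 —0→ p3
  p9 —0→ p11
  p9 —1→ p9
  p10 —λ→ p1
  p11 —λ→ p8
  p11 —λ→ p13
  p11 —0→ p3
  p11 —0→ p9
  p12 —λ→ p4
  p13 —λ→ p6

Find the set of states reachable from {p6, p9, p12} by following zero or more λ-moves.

Start with {p6, p9, p12}.
From p6 via λ: add p10.
From p9 via λ: add p2, p13.
From p12 via λ: add p4.
From p10 via λ: add p1.
From p1 via λ: add p3.
From p3 via λ: add p5.
No new states can be added; the closed set is {p1, p2, p3, p4, p5, p6, p9, p10, p12, p13}.

{p1, p2, p3, p4, p5, p6, p9, p10, p12, p13}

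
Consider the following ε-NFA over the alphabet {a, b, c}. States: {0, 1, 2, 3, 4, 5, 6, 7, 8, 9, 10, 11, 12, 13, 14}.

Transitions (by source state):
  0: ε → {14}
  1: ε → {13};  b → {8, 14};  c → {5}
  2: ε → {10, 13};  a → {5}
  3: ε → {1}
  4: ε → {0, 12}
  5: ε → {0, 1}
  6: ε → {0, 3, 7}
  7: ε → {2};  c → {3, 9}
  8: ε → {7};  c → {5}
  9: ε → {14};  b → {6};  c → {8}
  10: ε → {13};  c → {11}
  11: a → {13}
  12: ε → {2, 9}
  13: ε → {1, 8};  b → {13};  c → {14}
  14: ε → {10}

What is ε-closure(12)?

{1, 2, 7, 8, 9, 10, 12, 13, 14}

Start with {12}.
From 12 via ε: add 2, 9.
From 2 via ε: add 10, 13.
From 9 via ε: add 14.
From 13 via ε: add 1, 8.
From 8 via ε: add 7.
No new states can be added; the closed set is {1, 2, 7, 8, 9, 10, 12, 13, 14}.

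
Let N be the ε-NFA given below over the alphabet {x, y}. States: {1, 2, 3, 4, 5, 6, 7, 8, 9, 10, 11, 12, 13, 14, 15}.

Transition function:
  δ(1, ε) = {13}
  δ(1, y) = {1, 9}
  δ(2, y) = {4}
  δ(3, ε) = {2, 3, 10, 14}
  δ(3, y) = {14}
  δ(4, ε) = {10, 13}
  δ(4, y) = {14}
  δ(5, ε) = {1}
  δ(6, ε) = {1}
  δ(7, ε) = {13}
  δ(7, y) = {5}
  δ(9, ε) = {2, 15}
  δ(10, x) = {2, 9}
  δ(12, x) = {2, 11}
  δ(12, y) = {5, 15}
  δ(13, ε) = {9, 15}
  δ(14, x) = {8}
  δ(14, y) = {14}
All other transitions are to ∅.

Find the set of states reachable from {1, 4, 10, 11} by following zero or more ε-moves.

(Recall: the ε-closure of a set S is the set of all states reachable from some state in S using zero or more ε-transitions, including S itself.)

{1, 2, 4, 9, 10, 11, 13, 15}

Start with {1, 4, 10, 11}.
From 1 via ε: add 13.
From 13 via ε: add 9, 15.
From 9 via ε: add 2.
No new states can be added; the closed set is {1, 2, 4, 9, 10, 11, 13, 15}.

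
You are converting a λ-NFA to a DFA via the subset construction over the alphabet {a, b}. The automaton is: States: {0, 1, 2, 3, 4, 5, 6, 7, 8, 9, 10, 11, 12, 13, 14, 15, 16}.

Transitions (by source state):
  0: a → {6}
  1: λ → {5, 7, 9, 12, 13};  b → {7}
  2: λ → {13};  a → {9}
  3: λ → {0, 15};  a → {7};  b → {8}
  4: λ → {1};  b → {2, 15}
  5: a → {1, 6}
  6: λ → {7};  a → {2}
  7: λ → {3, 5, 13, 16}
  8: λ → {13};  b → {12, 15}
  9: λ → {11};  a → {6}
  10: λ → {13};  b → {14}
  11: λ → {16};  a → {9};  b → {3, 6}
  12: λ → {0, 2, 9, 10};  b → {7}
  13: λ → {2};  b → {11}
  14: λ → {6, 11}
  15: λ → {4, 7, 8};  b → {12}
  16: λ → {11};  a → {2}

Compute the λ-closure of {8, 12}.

Start with {8, 12}.
From 8 via λ: add 13.
From 12 via λ: add 0, 2, 9, 10.
From 9 via λ: add 11.
From 11 via λ: add 16.
No new states can be added; the closed set is {0, 2, 8, 9, 10, 11, 12, 13, 16}.

{0, 2, 8, 9, 10, 11, 12, 13, 16}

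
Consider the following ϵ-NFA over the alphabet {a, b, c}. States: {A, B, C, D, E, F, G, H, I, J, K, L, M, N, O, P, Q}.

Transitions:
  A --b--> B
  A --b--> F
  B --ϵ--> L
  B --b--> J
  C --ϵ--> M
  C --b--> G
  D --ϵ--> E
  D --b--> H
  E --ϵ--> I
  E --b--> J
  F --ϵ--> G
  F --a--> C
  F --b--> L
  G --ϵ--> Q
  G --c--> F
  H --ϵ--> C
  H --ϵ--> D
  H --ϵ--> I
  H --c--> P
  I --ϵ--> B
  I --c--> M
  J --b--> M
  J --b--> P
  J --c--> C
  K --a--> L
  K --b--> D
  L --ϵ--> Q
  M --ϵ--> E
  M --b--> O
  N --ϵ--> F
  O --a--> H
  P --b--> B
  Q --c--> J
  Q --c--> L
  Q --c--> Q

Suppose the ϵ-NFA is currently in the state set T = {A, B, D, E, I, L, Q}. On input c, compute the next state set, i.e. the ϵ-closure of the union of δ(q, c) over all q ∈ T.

I on c → {M}.
Q on c → {J, L, Q}.
No c-transition from A, B, D, E, L.
Union after reading c: {J, L, M, Q}.
Now take the ϵ-closure:
From M via ϵ: add E.
From E via ϵ: add I.
From I via ϵ: add B.
No new states can be added; the closed set is {B, E, I, J, L, M, Q}.

{B, E, I, J, L, M, Q}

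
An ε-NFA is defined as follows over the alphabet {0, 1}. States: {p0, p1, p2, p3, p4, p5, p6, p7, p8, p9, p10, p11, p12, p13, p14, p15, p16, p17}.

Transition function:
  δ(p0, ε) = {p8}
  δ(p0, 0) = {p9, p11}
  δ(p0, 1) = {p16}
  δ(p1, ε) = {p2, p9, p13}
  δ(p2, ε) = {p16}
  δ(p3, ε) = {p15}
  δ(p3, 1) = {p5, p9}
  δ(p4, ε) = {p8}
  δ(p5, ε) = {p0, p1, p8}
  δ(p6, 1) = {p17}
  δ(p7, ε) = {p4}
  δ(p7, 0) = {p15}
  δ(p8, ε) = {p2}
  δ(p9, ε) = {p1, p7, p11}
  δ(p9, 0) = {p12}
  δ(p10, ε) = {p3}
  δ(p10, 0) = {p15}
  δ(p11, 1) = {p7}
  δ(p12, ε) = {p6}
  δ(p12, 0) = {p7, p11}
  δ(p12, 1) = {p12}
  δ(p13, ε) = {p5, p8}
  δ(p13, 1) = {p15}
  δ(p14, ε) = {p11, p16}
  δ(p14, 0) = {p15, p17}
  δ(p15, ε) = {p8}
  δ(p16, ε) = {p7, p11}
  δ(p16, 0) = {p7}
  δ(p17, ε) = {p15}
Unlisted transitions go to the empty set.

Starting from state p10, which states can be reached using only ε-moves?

Start with {p10}.
From p10 via ε: add p3.
From p3 via ε: add p15.
From p15 via ε: add p8.
From p8 via ε: add p2.
From p2 via ε: add p16.
From p16 via ε: add p7, p11.
From p7 via ε: add p4.
No new states can be added; the closed set is {p2, p3, p4, p7, p8, p10, p11, p15, p16}.

{p2, p3, p4, p7, p8, p10, p11, p15, p16}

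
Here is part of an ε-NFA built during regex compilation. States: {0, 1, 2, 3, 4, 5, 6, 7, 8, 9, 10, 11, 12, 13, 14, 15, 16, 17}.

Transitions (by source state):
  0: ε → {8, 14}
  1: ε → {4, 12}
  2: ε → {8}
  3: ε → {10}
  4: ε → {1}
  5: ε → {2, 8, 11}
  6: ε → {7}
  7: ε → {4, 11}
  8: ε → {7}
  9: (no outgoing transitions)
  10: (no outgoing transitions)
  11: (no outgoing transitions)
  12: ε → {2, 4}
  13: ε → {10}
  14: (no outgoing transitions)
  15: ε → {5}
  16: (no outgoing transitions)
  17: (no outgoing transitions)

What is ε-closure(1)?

Start with {1}.
From 1 via ε: add 4, 12.
From 12 via ε: add 2.
From 2 via ε: add 8.
From 8 via ε: add 7.
From 7 via ε: add 11.
No new states can be added; the closed set is {1, 2, 4, 7, 8, 11, 12}.

{1, 2, 4, 7, 8, 11, 12}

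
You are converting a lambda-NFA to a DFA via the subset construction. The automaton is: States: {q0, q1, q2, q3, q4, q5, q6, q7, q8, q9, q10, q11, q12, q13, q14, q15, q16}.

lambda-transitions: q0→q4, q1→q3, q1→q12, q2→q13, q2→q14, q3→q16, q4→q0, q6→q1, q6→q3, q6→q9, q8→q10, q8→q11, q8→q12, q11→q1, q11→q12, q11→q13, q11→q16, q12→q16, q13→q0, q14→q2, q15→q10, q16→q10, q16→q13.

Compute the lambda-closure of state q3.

Start with {q3}.
From q3 via lambda: add q16.
From q16 via lambda: add q10, q13.
From q13 via lambda: add q0.
From q0 via lambda: add q4.
No new states can be added; the closed set is {q0, q3, q4, q10, q13, q16}.

{q0, q3, q4, q10, q13, q16}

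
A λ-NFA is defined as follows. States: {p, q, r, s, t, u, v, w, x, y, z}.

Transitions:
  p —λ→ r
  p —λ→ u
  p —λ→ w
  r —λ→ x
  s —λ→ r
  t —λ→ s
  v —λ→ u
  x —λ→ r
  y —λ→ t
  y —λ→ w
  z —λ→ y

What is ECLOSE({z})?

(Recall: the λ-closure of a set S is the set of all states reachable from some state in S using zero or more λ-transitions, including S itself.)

{r, s, t, w, x, y, z}

Start with {z}.
From z via λ: add y.
From y via λ: add t, w.
From t via λ: add s.
From s via λ: add r.
From r via λ: add x.
No new states can be added; the closed set is {r, s, t, w, x, y, z}.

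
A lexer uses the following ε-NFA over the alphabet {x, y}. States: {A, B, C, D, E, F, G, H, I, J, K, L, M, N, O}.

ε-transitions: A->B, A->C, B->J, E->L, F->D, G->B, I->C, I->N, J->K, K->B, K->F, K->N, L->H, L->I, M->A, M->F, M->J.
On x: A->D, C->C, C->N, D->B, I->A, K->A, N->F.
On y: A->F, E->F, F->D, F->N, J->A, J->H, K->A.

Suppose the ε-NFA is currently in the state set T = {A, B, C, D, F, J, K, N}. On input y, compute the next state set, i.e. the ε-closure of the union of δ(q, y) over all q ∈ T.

{A, B, C, D, F, H, J, K, N}

A on y → {F}.
F on y → {D, N}.
J on y → {A, H}.
K on y → {A}.
No y-transition from B, C, D, N.
Union after reading y: {A, D, F, H, N}.
Now take the ε-closure:
From A via ε: add B, C.
From B via ε: add J.
From J via ε: add K.
No new states can be added; the closed set is {A, B, C, D, F, H, J, K, N}.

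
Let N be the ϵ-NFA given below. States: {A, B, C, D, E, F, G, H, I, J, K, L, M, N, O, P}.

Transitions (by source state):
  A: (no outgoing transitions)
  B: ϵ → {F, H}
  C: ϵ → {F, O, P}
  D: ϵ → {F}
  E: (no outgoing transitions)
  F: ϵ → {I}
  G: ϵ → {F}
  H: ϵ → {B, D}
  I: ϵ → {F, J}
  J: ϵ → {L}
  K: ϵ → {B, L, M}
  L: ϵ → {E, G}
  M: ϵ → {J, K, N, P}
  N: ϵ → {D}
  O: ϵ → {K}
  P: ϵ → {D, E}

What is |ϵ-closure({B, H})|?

Start with {B, H}.
From B via ϵ: add F.
From H via ϵ: add D.
From F via ϵ: add I.
From I via ϵ: add J.
From J via ϵ: add L.
From L via ϵ: add E, G.
ϵ-closure = {B, D, E, F, G, H, I, J, L}, which has 9 states.

9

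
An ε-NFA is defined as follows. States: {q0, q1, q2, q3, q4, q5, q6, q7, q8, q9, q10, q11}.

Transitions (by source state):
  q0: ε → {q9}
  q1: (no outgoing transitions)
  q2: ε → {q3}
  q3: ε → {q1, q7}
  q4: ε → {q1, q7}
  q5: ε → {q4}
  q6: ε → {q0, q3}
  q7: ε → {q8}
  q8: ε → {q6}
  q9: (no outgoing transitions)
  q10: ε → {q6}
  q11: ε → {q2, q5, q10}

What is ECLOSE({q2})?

{q0, q1, q2, q3, q6, q7, q8, q9}

Start with {q2}.
From q2 via ε: add q3.
From q3 via ε: add q1, q7.
From q7 via ε: add q8.
From q8 via ε: add q6.
From q6 via ε: add q0.
From q0 via ε: add q9.
No new states can be added; the closed set is {q0, q1, q2, q3, q6, q7, q8, q9}.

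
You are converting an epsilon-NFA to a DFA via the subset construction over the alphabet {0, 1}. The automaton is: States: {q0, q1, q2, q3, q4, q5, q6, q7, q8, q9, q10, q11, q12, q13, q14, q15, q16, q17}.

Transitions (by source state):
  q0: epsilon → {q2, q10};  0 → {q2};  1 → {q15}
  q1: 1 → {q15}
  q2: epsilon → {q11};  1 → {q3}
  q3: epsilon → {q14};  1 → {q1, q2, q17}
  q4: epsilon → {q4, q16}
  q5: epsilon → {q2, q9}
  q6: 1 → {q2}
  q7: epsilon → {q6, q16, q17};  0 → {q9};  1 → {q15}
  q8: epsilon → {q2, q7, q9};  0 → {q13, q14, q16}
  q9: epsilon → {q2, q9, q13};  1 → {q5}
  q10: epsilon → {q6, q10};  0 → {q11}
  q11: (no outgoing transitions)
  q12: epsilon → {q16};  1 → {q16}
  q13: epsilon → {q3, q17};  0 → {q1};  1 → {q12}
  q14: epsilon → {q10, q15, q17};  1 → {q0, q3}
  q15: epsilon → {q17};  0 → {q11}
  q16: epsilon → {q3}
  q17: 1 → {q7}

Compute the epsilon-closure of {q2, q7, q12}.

Start with {q2, q7, q12}.
From q2 via epsilon: add q11.
From q7 via epsilon: add q6, q16, q17.
From q16 via epsilon: add q3.
From q3 via epsilon: add q14.
From q14 via epsilon: add q10, q15.
No new states can be added; the closed set is {q2, q3, q6, q7, q10, q11, q12, q14, q15, q16, q17}.

{q2, q3, q6, q7, q10, q11, q12, q14, q15, q16, q17}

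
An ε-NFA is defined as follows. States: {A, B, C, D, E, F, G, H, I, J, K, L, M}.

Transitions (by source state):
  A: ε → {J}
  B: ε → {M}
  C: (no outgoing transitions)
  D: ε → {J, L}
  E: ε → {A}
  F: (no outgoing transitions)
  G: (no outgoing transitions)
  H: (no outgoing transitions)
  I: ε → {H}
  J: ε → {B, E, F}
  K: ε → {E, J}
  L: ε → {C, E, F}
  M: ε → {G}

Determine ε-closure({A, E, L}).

Start with {A, E, L}.
From A via ε: add J.
From L via ε: add C, F.
From J via ε: add B.
From B via ε: add M.
From M via ε: add G.
No new states can be added; the closed set is {A, B, C, E, F, G, J, L, M}.

{A, B, C, E, F, G, J, L, M}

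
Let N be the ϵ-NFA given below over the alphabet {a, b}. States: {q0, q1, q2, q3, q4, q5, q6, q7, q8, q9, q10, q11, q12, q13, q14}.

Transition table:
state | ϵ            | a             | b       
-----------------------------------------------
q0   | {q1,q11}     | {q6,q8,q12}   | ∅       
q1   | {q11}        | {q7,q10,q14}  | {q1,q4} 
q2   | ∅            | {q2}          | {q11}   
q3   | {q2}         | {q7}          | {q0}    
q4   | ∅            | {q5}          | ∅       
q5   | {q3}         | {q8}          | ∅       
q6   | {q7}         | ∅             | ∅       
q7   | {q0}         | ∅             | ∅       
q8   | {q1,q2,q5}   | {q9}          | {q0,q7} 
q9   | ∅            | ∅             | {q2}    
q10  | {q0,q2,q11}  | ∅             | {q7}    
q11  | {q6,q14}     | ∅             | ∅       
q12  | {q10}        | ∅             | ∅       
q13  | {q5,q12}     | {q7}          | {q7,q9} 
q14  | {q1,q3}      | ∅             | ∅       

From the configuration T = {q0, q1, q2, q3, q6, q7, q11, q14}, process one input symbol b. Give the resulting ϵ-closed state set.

{q0, q1, q2, q3, q4, q6, q7, q11, q14}

q1 on b → {q1, q4}.
q2 on b → {q11}.
q3 on b → {q0}.
No b-transition from q0, q6, q7, q11, q14.
Union after reading b: {q0, q1, q4, q11}.
Now take the ϵ-closure:
From q11 via ϵ: add q6, q14.
From q6 via ϵ: add q7.
From q14 via ϵ: add q3.
From q3 via ϵ: add q2.
No new states can be added; the closed set is {q0, q1, q2, q3, q4, q6, q7, q11, q14}.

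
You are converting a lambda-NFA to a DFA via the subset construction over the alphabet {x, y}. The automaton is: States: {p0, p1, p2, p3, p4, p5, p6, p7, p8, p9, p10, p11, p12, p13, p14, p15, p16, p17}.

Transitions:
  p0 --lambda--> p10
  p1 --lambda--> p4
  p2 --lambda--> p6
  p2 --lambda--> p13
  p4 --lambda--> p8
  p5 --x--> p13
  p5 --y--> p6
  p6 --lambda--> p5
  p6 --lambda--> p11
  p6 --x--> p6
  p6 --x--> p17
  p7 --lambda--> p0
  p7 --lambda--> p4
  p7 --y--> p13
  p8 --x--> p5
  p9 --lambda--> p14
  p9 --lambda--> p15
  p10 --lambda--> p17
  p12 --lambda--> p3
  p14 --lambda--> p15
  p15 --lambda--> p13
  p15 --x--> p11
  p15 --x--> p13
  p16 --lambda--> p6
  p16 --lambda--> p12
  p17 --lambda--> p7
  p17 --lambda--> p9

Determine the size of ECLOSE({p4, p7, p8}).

Start with {p4, p7, p8}.
From p7 via lambda: add p0.
From p0 via lambda: add p10.
From p10 via lambda: add p17.
From p17 via lambda: add p9.
From p9 via lambda: add p14, p15.
From p15 via lambda: add p13.
lambda-closure = {p0, p4, p7, p8, p9, p10, p13, p14, p15, p17}, which has 10 states.

10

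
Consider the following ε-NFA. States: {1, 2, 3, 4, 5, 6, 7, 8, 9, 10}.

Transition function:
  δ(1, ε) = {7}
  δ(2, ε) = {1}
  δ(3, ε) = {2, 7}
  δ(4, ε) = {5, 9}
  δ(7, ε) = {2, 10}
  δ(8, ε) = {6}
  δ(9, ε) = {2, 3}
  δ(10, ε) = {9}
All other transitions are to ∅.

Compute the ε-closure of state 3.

Start with {3}.
From 3 via ε: add 2, 7.
From 2 via ε: add 1.
From 7 via ε: add 10.
From 10 via ε: add 9.
No new states can be added; the closed set is {1, 2, 3, 7, 9, 10}.

{1, 2, 3, 7, 9, 10}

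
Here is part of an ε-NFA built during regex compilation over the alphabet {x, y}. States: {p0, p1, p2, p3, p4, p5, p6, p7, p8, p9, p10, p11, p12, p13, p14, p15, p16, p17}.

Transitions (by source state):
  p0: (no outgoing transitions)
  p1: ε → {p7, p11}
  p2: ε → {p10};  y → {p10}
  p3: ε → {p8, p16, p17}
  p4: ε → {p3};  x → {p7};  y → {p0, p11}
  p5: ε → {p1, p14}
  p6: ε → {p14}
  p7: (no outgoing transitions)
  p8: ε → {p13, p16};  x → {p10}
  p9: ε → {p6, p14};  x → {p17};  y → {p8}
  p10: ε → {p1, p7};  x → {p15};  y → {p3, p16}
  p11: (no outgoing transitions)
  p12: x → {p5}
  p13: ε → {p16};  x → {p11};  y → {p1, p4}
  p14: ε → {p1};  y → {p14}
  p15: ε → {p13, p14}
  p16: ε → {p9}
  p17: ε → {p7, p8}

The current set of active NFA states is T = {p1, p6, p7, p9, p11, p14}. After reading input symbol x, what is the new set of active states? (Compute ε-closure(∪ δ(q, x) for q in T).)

p9 on x → {p17}.
No x-transition from p1, p6, p7, p11, p14.
Union after reading x: {p17}.
Now take the ε-closure:
From p17 via ε: add p7, p8.
From p8 via ε: add p13, p16.
From p16 via ε: add p9.
From p9 via ε: add p6, p14.
From p14 via ε: add p1.
From p1 via ε: add p11.
No new states can be added; the closed set is {p1, p6, p7, p8, p9, p11, p13, p14, p16, p17}.

{p1, p6, p7, p8, p9, p11, p13, p14, p16, p17}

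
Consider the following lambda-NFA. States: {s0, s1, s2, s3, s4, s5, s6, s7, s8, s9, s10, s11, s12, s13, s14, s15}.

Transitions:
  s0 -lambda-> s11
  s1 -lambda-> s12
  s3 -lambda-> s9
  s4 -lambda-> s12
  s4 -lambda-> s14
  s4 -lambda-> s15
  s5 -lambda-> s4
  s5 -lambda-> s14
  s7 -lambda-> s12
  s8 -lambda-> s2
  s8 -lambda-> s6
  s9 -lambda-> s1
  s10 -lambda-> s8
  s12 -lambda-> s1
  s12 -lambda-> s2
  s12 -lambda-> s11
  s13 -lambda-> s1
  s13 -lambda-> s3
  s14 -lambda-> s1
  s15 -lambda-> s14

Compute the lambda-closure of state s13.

Start with {s13}.
From s13 via lambda: add s1, s3.
From s1 via lambda: add s12.
From s3 via lambda: add s9.
From s12 via lambda: add s2, s11.
No new states can be added; the closed set is {s1, s2, s3, s9, s11, s12, s13}.

{s1, s2, s3, s9, s11, s12, s13}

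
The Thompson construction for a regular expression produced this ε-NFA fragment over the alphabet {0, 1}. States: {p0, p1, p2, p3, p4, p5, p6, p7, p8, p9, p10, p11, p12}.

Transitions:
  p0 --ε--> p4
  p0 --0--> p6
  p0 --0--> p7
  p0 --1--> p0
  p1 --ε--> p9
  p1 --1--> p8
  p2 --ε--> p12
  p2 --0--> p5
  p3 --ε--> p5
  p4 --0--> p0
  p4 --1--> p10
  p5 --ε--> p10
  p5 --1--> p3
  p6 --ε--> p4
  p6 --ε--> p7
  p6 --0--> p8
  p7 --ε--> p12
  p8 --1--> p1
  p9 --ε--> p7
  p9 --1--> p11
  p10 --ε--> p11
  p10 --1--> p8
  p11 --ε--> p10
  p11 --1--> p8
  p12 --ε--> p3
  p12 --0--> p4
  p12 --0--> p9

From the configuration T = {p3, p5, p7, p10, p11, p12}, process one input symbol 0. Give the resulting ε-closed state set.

p12 on 0 → {p4, p9}.
No 0-transition from p3, p5, p7, p10, p11.
Union after reading 0: {p4, p9}.
Now take the ε-closure:
From p9 via ε: add p7.
From p7 via ε: add p12.
From p12 via ε: add p3.
From p3 via ε: add p5.
From p5 via ε: add p10.
From p10 via ε: add p11.
No new states can be added; the closed set is {p3, p4, p5, p7, p9, p10, p11, p12}.

{p3, p4, p5, p7, p9, p10, p11, p12}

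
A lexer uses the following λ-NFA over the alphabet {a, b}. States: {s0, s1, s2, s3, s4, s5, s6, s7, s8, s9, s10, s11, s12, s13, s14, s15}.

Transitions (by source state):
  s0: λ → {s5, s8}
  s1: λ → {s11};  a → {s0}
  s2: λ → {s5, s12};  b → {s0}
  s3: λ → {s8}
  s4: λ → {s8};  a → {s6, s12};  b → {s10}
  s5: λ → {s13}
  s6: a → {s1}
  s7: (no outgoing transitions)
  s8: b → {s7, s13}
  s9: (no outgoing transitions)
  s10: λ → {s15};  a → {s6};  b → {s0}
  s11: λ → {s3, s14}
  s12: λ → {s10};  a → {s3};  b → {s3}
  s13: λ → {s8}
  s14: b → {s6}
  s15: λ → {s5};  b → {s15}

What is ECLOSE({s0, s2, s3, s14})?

Start with {s0, s2, s3, s14}.
From s0 via λ: add s5, s8.
From s2 via λ: add s12.
From s5 via λ: add s13.
From s12 via λ: add s10.
From s10 via λ: add s15.
No new states can be added; the closed set is {s0, s2, s3, s5, s8, s10, s12, s13, s14, s15}.

{s0, s2, s3, s5, s8, s10, s12, s13, s14, s15}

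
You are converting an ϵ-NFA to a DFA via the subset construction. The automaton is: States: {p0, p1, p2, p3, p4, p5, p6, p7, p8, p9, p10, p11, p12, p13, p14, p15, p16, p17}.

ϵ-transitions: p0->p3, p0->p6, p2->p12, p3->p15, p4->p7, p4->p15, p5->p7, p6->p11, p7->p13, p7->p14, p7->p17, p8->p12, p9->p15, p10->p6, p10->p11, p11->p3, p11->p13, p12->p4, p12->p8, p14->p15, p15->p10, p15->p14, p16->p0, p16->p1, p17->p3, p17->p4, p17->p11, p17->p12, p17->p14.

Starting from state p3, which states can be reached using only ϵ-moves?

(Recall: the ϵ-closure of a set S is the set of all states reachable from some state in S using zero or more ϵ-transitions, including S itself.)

Start with {p3}.
From p3 via ϵ: add p15.
From p15 via ϵ: add p10, p14.
From p10 via ϵ: add p6, p11.
From p11 via ϵ: add p13.
No new states can be added; the closed set is {p3, p6, p10, p11, p13, p14, p15}.

{p3, p6, p10, p11, p13, p14, p15}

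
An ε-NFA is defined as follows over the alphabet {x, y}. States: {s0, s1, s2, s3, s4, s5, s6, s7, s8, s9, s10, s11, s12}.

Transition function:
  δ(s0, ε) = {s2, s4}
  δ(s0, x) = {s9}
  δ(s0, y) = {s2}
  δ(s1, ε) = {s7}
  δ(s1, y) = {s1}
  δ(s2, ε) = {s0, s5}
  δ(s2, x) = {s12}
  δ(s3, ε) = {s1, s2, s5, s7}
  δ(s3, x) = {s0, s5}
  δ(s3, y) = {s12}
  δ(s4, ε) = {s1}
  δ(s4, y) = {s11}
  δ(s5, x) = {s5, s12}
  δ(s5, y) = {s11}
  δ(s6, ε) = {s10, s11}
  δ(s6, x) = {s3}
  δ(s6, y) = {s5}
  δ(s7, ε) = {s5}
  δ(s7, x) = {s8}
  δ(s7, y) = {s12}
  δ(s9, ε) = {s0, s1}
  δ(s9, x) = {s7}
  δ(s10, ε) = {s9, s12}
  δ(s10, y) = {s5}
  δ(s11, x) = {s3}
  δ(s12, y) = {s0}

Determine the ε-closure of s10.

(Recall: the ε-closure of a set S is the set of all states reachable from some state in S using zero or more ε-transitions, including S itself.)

Start with {s10}.
From s10 via ε: add s9, s12.
From s9 via ε: add s0, s1.
From s0 via ε: add s2, s4.
From s1 via ε: add s7.
From s2 via ε: add s5.
No new states can be added; the closed set is {s0, s1, s2, s4, s5, s7, s9, s10, s12}.

{s0, s1, s2, s4, s5, s7, s9, s10, s12}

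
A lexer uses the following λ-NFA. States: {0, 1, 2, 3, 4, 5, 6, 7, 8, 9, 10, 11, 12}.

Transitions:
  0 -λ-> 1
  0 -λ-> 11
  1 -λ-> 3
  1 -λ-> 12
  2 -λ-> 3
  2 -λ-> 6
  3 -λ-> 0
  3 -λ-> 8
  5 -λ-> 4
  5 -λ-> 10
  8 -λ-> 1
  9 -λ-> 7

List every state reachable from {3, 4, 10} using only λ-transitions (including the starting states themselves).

Start with {3, 4, 10}.
From 3 via λ: add 0, 8.
From 0 via λ: add 1, 11.
From 1 via λ: add 12.
No new states can be added; the closed set is {0, 1, 3, 4, 8, 10, 11, 12}.

{0, 1, 3, 4, 8, 10, 11, 12}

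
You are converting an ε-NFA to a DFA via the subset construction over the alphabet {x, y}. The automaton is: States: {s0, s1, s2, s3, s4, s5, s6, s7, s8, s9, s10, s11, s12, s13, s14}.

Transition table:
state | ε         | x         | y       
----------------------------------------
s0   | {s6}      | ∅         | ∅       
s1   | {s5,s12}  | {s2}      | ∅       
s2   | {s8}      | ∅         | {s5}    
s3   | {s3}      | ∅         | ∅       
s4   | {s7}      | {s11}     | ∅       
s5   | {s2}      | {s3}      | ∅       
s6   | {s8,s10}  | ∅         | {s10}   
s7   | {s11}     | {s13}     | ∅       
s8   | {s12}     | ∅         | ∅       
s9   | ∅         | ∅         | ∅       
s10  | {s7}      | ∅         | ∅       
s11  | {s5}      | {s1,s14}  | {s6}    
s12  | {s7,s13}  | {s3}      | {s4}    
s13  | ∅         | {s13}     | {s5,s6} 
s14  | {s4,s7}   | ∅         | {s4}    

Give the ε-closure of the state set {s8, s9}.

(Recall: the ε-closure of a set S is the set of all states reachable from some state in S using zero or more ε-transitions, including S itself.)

{s2, s5, s7, s8, s9, s11, s12, s13}

Start with {s8, s9}.
From s8 via ε: add s12.
From s12 via ε: add s7, s13.
From s7 via ε: add s11.
From s11 via ε: add s5.
From s5 via ε: add s2.
No new states can be added; the closed set is {s2, s5, s7, s8, s9, s11, s12, s13}.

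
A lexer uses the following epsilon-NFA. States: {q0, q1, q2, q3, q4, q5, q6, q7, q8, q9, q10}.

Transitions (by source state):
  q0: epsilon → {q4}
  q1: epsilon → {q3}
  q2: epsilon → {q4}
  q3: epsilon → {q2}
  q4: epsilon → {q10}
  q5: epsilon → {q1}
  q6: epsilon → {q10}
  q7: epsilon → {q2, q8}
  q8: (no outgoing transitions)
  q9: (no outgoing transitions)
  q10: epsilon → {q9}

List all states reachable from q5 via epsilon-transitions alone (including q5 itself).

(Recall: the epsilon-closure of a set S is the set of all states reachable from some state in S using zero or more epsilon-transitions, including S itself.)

{q1, q2, q3, q4, q5, q9, q10}

Start with {q5}.
From q5 via epsilon: add q1.
From q1 via epsilon: add q3.
From q3 via epsilon: add q2.
From q2 via epsilon: add q4.
From q4 via epsilon: add q10.
From q10 via epsilon: add q9.
No new states can be added; the closed set is {q1, q2, q3, q4, q5, q9, q10}.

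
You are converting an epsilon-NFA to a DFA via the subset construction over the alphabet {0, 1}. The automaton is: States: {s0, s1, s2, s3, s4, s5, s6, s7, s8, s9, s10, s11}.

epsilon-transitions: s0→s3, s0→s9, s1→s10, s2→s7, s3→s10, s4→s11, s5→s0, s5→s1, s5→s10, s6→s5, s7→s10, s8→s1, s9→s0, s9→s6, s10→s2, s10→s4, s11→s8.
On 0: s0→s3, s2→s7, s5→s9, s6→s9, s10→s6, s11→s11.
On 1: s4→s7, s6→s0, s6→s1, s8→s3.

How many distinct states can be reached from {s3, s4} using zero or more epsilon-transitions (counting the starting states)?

8

Start with {s3, s4}.
From s3 via epsilon: add s10.
From s4 via epsilon: add s11.
From s10 via epsilon: add s2.
From s11 via epsilon: add s8.
From s2 via epsilon: add s7.
From s8 via epsilon: add s1.
epsilon-closure = {s1, s2, s3, s4, s7, s8, s10, s11}, which has 8 states.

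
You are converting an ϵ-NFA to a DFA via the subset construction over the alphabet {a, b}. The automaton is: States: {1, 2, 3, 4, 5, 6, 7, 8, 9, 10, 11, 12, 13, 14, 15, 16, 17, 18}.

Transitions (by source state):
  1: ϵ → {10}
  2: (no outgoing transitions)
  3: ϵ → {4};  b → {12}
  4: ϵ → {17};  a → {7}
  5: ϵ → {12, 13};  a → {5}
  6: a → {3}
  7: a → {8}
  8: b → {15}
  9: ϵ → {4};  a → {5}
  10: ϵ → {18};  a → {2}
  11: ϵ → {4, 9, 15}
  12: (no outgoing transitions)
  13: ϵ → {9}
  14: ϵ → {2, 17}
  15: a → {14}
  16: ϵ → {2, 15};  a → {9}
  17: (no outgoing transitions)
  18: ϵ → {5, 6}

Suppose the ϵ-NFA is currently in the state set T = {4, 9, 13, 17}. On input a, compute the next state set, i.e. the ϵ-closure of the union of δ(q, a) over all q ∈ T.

4 on a → {7}.
9 on a → {5}.
No a-transition from 13, 17.
Union after reading a: {5, 7}.
Now take the ϵ-closure:
From 5 via ϵ: add 12, 13.
From 13 via ϵ: add 9.
From 9 via ϵ: add 4.
From 4 via ϵ: add 17.
No new states can be added; the closed set is {4, 5, 7, 9, 12, 13, 17}.

{4, 5, 7, 9, 12, 13, 17}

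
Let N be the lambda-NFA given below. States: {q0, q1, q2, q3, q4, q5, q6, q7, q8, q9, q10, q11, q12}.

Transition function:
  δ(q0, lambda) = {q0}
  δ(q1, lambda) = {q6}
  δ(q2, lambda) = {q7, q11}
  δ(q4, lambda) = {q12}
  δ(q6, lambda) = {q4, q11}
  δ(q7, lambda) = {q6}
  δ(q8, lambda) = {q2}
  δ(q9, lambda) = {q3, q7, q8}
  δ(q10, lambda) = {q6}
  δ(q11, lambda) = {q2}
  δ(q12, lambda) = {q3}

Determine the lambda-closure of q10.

{q2, q3, q4, q6, q7, q10, q11, q12}

Start with {q10}.
From q10 via lambda: add q6.
From q6 via lambda: add q4, q11.
From q4 via lambda: add q12.
From q11 via lambda: add q2.
From q2 via lambda: add q7.
From q12 via lambda: add q3.
No new states can be added; the closed set is {q2, q3, q4, q6, q7, q10, q11, q12}.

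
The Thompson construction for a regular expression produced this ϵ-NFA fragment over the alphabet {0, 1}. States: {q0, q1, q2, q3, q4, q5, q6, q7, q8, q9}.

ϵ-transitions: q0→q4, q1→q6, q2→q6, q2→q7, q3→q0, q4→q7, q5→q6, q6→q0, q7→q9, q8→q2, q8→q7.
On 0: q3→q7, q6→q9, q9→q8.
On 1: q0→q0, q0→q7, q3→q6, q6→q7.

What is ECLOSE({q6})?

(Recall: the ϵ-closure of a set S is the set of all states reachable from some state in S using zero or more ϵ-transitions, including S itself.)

{q0, q4, q6, q7, q9}

Start with {q6}.
From q6 via ϵ: add q0.
From q0 via ϵ: add q4.
From q4 via ϵ: add q7.
From q7 via ϵ: add q9.
No new states can be added; the closed set is {q0, q4, q6, q7, q9}.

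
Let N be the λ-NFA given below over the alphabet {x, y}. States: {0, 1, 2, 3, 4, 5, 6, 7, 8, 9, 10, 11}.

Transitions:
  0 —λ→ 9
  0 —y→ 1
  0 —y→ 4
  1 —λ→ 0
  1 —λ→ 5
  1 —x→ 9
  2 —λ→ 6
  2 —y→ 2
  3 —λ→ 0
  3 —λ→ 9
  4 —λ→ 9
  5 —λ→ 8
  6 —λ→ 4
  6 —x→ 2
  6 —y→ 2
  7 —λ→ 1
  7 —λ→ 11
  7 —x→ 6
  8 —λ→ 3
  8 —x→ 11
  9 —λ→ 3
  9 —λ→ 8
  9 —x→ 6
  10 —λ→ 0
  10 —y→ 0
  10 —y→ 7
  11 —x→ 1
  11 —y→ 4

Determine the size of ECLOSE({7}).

8

Start with {7}.
From 7 via λ: add 1, 11.
From 1 via λ: add 0, 5.
From 0 via λ: add 9.
From 5 via λ: add 8.
From 8 via λ: add 3.
λ-closure = {0, 1, 3, 5, 7, 8, 9, 11}, which has 8 states.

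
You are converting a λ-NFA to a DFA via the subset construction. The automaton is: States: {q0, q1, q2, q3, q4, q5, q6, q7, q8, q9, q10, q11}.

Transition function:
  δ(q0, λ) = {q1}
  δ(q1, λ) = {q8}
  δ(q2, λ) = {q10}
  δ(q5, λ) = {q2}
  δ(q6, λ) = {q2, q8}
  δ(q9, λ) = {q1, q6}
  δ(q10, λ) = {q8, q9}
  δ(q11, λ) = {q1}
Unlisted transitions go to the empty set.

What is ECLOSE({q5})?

Start with {q5}.
From q5 via λ: add q2.
From q2 via λ: add q10.
From q10 via λ: add q8, q9.
From q9 via λ: add q1, q6.
No new states can be added; the closed set is {q1, q2, q5, q6, q8, q9, q10}.

{q1, q2, q5, q6, q8, q9, q10}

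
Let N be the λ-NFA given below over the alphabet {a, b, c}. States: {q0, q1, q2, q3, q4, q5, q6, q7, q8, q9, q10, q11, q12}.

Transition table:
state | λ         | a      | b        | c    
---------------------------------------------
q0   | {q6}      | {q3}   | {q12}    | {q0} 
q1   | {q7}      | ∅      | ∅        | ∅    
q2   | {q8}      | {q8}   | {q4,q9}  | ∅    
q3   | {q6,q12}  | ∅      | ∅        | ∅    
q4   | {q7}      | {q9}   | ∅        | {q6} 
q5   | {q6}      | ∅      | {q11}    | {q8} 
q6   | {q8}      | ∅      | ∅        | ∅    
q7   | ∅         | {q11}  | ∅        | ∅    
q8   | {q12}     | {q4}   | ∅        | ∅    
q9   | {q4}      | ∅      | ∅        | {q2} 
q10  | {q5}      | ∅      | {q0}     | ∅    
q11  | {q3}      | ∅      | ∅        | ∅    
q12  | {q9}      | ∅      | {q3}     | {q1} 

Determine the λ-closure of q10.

{q4, q5, q6, q7, q8, q9, q10, q12}

Start with {q10}.
From q10 via λ: add q5.
From q5 via λ: add q6.
From q6 via λ: add q8.
From q8 via λ: add q12.
From q12 via λ: add q9.
From q9 via λ: add q4.
From q4 via λ: add q7.
No new states can be added; the closed set is {q4, q5, q6, q7, q8, q9, q10, q12}.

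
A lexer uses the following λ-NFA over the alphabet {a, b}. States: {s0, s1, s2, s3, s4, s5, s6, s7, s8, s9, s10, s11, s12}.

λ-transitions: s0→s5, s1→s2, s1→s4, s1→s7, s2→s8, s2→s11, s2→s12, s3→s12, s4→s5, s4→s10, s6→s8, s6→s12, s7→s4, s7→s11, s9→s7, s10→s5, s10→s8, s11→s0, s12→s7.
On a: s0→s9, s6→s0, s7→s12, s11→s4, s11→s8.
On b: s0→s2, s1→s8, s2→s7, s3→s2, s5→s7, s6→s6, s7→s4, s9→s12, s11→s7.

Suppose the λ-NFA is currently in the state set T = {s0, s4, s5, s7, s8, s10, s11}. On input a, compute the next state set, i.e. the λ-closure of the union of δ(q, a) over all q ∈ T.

{s0, s4, s5, s7, s8, s9, s10, s11, s12}

s0 on a → {s9}.
s7 on a → {s12}.
s11 on a → {s4, s8}.
No a-transition from s4, s5, s8, s10.
Union after reading a: {s4, s8, s9, s12}.
Now take the λ-closure:
From s4 via λ: add s5, s10.
From s9 via λ: add s7.
From s7 via λ: add s11.
From s11 via λ: add s0.
No new states can be added; the closed set is {s0, s4, s5, s7, s8, s9, s10, s11, s12}.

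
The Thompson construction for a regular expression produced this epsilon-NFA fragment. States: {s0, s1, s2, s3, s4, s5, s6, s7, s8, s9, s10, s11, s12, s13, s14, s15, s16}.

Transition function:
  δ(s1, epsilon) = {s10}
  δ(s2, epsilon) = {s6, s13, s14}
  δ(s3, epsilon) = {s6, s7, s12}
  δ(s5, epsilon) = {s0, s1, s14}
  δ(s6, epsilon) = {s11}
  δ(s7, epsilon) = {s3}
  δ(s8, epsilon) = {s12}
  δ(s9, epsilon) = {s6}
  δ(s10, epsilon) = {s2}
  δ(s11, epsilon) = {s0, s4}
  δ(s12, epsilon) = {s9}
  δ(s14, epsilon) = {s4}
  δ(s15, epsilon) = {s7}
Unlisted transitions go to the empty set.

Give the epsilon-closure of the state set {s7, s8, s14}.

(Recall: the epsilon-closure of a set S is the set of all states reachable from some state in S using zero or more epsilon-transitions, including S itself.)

Start with {s7, s8, s14}.
From s7 via epsilon: add s3.
From s8 via epsilon: add s12.
From s14 via epsilon: add s4.
From s3 via epsilon: add s6.
From s12 via epsilon: add s9.
From s6 via epsilon: add s11.
From s11 via epsilon: add s0.
No new states can be added; the closed set is {s0, s3, s4, s6, s7, s8, s9, s11, s12, s14}.

{s0, s3, s4, s6, s7, s8, s9, s11, s12, s14}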